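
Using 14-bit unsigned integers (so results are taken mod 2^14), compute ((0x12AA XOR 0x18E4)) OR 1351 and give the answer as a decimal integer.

0x12AA = 01001010101010
0x18E4 = 01100011100100
→ XOR → 00101001001110 = 2638
1351 = 00010101000111
→ OR → 00111101001111 = 3919

3919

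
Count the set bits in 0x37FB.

0x37FB = 11011111111011
Count the 1s: 1 + 1 + 1 + 1 + 1 + 1 + 1 + 1 + 1 + 1 + 1 + 1 = 12

12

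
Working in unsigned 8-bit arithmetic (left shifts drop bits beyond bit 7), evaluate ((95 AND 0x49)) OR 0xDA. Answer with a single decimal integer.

95 = 01011111
0x49 = 01001001
→ AND → 01001001 = 73
0xDA = 11011010
→ OR → 11011011 = 219

219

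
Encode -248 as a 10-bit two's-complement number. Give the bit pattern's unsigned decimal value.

248 in 10 bits: 0011111000
Invert: 1100000111
Add 1:  1100001000 = 776
(Check: 2^10 - 248 = 1024 - 248 = 776.)

776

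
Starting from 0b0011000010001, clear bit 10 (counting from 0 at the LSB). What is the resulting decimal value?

529

x = 0011000010001
bit 10 is currently 1; clear it via x & ~(1 << 10) = x & ~1024
→ 0001000010001 = 529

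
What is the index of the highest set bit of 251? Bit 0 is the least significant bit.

7

251 = 11111011
The topmost 1 is at position 7 (since 2^7 = 128 ≤ 251 < 256).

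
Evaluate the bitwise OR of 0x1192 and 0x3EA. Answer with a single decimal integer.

5114

0x1192 = 1000110010010
0x3EA = 0001111101010
 OR → 1001111111010 = 5114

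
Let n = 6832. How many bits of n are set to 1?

6832 = 1101010110000
Count the 1s: 1 + 1 + 1 + 1 + 1 + 1 = 6

6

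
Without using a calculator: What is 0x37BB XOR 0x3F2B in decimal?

0x37BB = 11011110111011
0x3F2B = 11111100101011
XOR → 00100010010000 = 2192

2192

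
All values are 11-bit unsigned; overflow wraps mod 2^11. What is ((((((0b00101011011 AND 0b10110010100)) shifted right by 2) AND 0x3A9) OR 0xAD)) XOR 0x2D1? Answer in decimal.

636

0b00101011011 = 00101011011
0b10110010100 = 10110010100
→ AND → 00100010000 = 272
→ shifted right by 2 → 00001000100 = 68
0x3A9 = 01110101001
→ AND → 00000000000 = 0
0xAD = 00010101101
→ OR → 00010101101 = 173
0x2D1 = 01011010001
→ XOR → 01001111100 = 636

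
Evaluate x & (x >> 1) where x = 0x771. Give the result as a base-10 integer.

816

x = 11101110001 = 1905
x>>1 = 01110111000
AND  = 01100110000 = 816
(x & (x >> 1) has a 1 wherever x has two consecutive 1 bits.)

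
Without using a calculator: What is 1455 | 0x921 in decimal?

1455 = 010110101111
0x921 = 100100100001
 OR → 110110101111 = 3503

3503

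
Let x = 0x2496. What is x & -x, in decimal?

x = 10010010010110 = 9366
-x (two's complement) = …01101101101010
AND   = 00000000000010 = 2
(x & -x isolates the lowest set bit of x.)

2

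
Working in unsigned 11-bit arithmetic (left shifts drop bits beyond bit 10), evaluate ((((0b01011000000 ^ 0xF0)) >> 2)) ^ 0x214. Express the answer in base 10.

664

0b01011000000 = 01011000000
0xF0 = 00011110000
→ ^ → 01000110000 = 560
→ >> 2 → 00010001100 = 140
0x214 = 01000010100
→ ^ → 01010011000 = 664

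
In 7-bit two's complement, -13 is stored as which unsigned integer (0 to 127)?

13 in 7 bits: 0001101
Invert: 1110010
Add 1:  1110011 = 115
(Check: 2^7 - 13 = 128 - 13 = 115.)

115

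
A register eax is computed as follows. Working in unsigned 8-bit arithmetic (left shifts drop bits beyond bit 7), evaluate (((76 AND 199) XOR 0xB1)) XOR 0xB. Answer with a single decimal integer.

254

76 = 01001100
199 = 11000111
→ AND → 01000100 = 68
0xB1 = 10110001
→ XOR → 11110101 = 245
0xB = 00001011
→ XOR → 11111110 = 254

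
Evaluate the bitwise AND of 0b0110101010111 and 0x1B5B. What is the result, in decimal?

a = 0110101010111
0x1B5B = 1101101011011
AND → 0100101010011 = 2387

2387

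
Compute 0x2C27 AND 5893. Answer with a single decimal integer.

1029

0x2C27 = 10110000100111
5893 = 01011100000101
AND → 00010000000101 = 1029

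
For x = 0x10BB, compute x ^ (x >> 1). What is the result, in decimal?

x = 1000010111011 = 4283
x>>1 = 0100001011101
XOR  = 1100011100110 = 6374
(x ^ (x >> 1) gives the standard binary-reflected Gray code of x.)

6374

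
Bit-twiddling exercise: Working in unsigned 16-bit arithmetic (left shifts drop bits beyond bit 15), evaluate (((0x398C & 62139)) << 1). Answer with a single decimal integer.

24848

0x398C = 0011100110001100
62139 = 1111001010111011
→ & → 0011000010001000 = 12424
→ << 1 (mod 2^16) → 0110000100010000 = 24848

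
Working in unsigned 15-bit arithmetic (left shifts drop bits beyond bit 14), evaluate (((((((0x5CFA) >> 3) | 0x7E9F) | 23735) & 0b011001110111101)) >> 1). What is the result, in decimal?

0x5CFA = 101110011111010
→ >> 3 → 000101110011111 = 2975
0x7E9F = 111111010011111
→ | → 111111110011111 = 32671
23735 = 101110010110111
→ | → 111111110111111 = 32703
0b011001110111101 = 011001110111101
→ & → 011001110111101 = 13245
→ >> 1 → 001100111011110 = 6622

6622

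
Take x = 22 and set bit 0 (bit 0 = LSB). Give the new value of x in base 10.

x = 00010110
bit 0 is currently 0; set it via x | (1 << 0) = x | 1
→ 00010111 = 23

23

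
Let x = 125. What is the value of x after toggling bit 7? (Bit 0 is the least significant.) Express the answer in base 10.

253

x = 001111101
bit 7 is currently 0; toggle it via x ^ (1 << 7) = x ^ 128
→ 011111101 = 253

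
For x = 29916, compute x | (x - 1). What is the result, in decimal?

x = 111010011011100 = 29916
x - 1 = 111010011011011
OR    = 111010011011111 = 29919
(x | (x - 1) sets all bits below the lowest set bit.)

29919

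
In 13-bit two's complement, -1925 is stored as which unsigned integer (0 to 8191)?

1925 in 13 bits: 0011110000101
Invert: 1100001111010
Add 1:  1100001111011 = 6267
(Check: 2^13 - 1925 = 8192 - 1925 = 6267.)

6267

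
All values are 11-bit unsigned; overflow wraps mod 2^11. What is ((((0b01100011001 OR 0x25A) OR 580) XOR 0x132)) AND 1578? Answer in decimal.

0b01100011001 = 01100011001
0x25A = 01001011010
→ OR → 01101011011 = 859
580 = 01001000100
→ OR → 01101011111 = 863
0x132 = 00100110010
→ XOR → 01001101101 = 621
1578 = 11000101010
→ AND → 01000101000 = 552

552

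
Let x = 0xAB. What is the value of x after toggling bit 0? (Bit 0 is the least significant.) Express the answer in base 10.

x = 0010101011
bit 0 is currently 1; toggle it via x ^ (1 << 0) = x ^ 1
→ 0010101010 = 170

170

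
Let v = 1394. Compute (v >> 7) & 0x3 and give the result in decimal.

2

v = 00010101110010
Shift right by 7: 0001010
Mask low 2 bits: 10 = 2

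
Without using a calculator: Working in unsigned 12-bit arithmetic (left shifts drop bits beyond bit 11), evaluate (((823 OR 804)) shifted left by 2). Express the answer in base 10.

3292

823 = 001100110111
804 = 001100100100
→ OR → 001100110111 = 823
→ shifted left by 2 (mod 2^12) → 110011011100 = 3292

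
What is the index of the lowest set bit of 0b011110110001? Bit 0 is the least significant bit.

0b011110110001 = 11110110001
Trailing zeros: 0, so the lowest set bit is bit 0 (value 1).

0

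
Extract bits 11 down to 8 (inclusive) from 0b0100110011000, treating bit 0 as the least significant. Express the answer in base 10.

v = 0100110011000
Shift right by 8: 01001
Mask low 4 bits: 1001 = 9

9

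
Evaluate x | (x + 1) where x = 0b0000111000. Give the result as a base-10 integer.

57

x = 111000 = 56
x + 1 = 111001
OR    = 111001 = 57
(x | (x + 1) sets the lowest cleared bit.)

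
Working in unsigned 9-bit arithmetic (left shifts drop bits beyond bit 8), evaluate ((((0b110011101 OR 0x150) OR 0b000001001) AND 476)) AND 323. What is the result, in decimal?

0b110011101 = 110011101
0x150 = 101010000
→ OR → 111011101 = 477
0b000001001 = 000001001
→ OR → 111011101 = 477
476 = 111011100
→ AND → 111011100 = 476
323 = 101000011
→ AND → 101000000 = 320

320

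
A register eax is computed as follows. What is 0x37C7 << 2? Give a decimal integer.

57116

0x37C7 = 0011011111000111
shift left by 2 → 1101111100011100 = 57116
(equivalently, 14279 × 2^2 = 14279 × 4)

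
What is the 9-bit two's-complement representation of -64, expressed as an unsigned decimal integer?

448

64 in 9 bits: 001000000
Invert: 110111111
Add 1:  111000000 = 448
(Check: 2^9 - 64 = 512 - 64 = 448.)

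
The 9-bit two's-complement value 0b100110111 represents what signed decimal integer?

pattern = 100110111 (MSB is 1 ⇒ negative)
Invert: 011001000, add 1 → 011001001 = 201, so the value is -201.
(Equivalently: 311 - 2^9 = 311 - 512 = -201.)

-201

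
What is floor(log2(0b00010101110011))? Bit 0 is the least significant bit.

10

0b00010101110011 = 10101110011
The topmost 1 is at position 10 (since 2^10 = 1024 ≤ 1395 < 2048).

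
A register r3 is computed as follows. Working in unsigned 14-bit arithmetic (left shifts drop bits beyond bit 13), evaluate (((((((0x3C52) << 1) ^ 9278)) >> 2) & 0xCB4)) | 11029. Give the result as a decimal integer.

0x3C52 = 11110001010010
→ << 1 (mod 2^14) → 11100010100100 = 14500
9278 = 10010000111110
→ ^ → 01110010011010 = 7322
→ >> 2 → 00011100100110 = 1830
0xCB4 = 00110010110100
→ & → 00010000100100 = 1060
11029 = 10101100010101
→ | → 10111100110101 = 12085

12085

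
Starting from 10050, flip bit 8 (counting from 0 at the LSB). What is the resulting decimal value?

x = 10011101000010
bit 8 is currently 1; toggle it via x ^ (1 << 8) = x ^ 256
→ 10011001000010 = 9794

9794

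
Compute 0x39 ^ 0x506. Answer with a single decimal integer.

1343

0x39 = 00000111001
0x506 = 10100000110
XOR → 10100111111 = 1343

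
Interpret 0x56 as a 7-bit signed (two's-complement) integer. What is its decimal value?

-42

pattern = 1010110 (MSB is 1 ⇒ negative)
Invert: 0101001, add 1 → 0101010 = 42, so the value is -42.
(Equivalently: 86 - 2^7 = 86 - 128 = -42.)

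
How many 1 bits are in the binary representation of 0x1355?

7

0x1355 = 1001101010101
Count the 1s: 1 + 1 + 1 + 1 + 1 + 1 + 1 = 7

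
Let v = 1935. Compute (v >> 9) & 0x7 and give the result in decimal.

3

v = 011110001111
Shift right by 9: 011
Mask low 3 bits: 011 = 3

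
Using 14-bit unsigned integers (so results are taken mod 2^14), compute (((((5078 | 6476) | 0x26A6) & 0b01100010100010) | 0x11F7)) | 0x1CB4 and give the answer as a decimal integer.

7671

5078 = 01001111010110
6476 = 01100101001100
→ | → 01101111011110 = 7134
0x26A6 = 10011010100110
→ | → 11111111111110 = 16382
0b01100010100010 = 01100010100010
→ & → 01100010100010 = 6306
0x11F7 = 01000111110111
→ | → 01100111110111 = 6647
0x1CB4 = 01110010110100
→ | → 01110111110111 = 7671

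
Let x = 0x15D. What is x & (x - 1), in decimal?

x = 101011101 = 349
x - 1 = 101011100
AND   = 101011100 = 348
(x & (x - 1) clears the lowest set bit of x.)

348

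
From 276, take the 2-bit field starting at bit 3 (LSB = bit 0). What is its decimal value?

v = 100010100
Shift right by 3: 100010
Mask low 2 bits: 10 = 2

2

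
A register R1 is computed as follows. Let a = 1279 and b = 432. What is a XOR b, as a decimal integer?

1279 = 10011111111
432 = 00110110000
XOR → 10101001111 = 1359

1359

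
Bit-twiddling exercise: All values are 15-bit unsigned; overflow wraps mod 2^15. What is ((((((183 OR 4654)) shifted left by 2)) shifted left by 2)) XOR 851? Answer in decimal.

183 = 000000010110111
4654 = 001001000101110
→ OR → 001001010111111 = 4799
→ shifted left by 2 (mod 2^15) → 100101011111100 = 19196
→ shifted left by 2 (mod 2^15) → 010101111110000 = 11248
851 = 000001101010011
→ XOR → 010100010100011 = 10403

10403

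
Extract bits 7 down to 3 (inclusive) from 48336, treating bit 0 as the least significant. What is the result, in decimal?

26

v = 1011110011010000
Shift right by 3: 1011110011010
Mask low 5 bits: 11010 = 26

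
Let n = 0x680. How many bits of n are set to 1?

3

0x680 = 11010000000
Count the 1s: 1 + 1 + 1 = 3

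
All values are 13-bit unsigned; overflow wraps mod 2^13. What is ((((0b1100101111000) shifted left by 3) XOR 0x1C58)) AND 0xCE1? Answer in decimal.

1152

0b1100101111000 = 1100101111000
→ shifted left by 3 (mod 2^13) → 0101111000000 = 3008
0x1C58 = 1110001011000
→ XOR → 1011110011000 = 6040
0xCE1 = 0110011100001
→ AND → 0010010000000 = 1152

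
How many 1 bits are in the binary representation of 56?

3

56 = 111000
Count the 1s: 1 + 1 + 1 = 3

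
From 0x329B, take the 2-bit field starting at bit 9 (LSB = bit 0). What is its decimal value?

v = 011001010011011
Shift right by 9: 011001
Mask low 2 bits: 01 = 1

1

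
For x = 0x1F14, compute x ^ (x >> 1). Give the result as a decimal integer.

4254

x = 1111100010100 = 7956
x>>1 = 0111110001010
XOR  = 1000010011110 = 4254
(x ^ (x >> 1) gives the standard binary-reflected Gray code of x.)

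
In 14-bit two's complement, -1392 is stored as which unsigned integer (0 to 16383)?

1392 in 14 bits: 00010101110000
Invert: 11101010001111
Add 1:  11101010010000 = 14992
(Check: 2^14 - 1392 = 16384 - 1392 = 14992.)

14992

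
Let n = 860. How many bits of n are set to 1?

860 = 1101011100
Count the 1s: 1 + 1 + 1 + 1 + 1 + 1 = 6

6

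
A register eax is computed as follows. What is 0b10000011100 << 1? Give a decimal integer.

2104

x = 010000011100
shift left by 1 → 100000111000 = 2104
(equivalently, 1052 × 2^1 = 1052 × 2)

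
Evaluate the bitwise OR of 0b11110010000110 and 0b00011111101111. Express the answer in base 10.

16367

a = 11110010000110
b = 00011111101111
 OR → 11111111101111 = 16367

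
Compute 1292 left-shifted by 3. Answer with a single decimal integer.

10336

1292 = 00010100001100
shift left by 3 → 10100001100000 = 10336
(equivalently, 1292 × 2^3 = 1292 × 8)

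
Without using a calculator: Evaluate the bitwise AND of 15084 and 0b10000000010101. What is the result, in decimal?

15084 = 11101011101100
b = 10000000010101
AND → 10000000000100 = 8196

8196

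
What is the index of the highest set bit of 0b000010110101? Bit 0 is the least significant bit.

0b000010110101 = 10110101
The topmost 1 is at position 7 (since 2^7 = 128 ≤ 181 < 256).

7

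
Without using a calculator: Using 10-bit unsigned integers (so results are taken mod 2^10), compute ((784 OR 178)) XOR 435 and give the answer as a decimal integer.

784 = 1100010000
178 = 0010110010
→ OR → 1110110010 = 946
435 = 0110110011
→ XOR → 1000000001 = 513

513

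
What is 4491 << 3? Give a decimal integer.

4491 = 0001000110001011
shift left by 3 → 1000110001011000 = 35928
(equivalently, 4491 × 2^3 = 4491 × 8)

35928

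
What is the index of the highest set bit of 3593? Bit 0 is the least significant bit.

3593 = 111000001001
The topmost 1 is at position 11 (since 2^11 = 2048 ≤ 3593 < 4096).

11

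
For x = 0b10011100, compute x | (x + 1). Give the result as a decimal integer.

157

x = 10011100 = 156
x + 1 = 10011101
OR    = 10011101 = 157
(x | (x + 1) sets the lowest cleared bit.)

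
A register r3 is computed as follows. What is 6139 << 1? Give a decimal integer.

6139 = 01011111111011
shift left by 1 → 10111111110110 = 12278
(equivalently, 6139 × 2^1 = 6139 × 2)

12278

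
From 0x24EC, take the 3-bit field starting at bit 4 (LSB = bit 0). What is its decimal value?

6

v = 010010011101100
Shift right by 4: 01001001110
Mask low 3 bits: 110 = 6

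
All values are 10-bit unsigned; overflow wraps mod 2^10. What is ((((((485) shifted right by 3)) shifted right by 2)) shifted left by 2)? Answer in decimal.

60

485 = 0111100101
→ shifted right by 3 → 0000111100 = 60
→ shifted right by 2 → 0000001111 = 15
→ shifted left by 2 (mod 2^10) → 0000111100 = 60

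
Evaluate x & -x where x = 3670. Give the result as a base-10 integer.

x = 111001010110 = 3670
-x (two's complement) = …000110101010
AND   = 000000000010 = 2
(x & -x isolates the lowest set bit of x.)

2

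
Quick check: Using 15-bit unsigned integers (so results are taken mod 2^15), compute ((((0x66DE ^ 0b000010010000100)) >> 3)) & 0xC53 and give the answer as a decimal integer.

3139

0x66DE = 110011011011110
0b000010010000100 = 000010010000100
→ ^ → 110001001011010 = 25178
→ >> 3 → 000110001001011 = 3147
0xC53 = 000110001010011
→ & → 000110001000011 = 3139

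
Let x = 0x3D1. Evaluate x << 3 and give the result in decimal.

0x3D1 = 0001111010001
shift left by 3 → 1111010001000 = 7816
(equivalently, 977 × 2^3 = 977 × 8)

7816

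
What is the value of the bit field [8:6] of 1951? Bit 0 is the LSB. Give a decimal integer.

6

v = 11110011111
Shift right by 6: 11110
Mask low 3 bits: 110 = 6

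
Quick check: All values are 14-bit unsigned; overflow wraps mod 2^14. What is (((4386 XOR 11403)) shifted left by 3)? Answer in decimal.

4386 = 01000100100010
11403 = 10110010001011
→ XOR → 11110110101001 = 15785
→ shifted left by 3 (mod 2^14) → 10110101001000 = 11592

11592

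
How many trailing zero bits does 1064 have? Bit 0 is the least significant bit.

1064 = 10000101000
Trailing zeros: 3, so the lowest set bit is bit 3 (value 8).

3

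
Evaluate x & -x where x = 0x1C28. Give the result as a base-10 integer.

x = 1110000101000 = 7208
-x (two's complement) = …0001111011000
AND   = 0000000001000 = 8
(x & -x isolates the lowest set bit of x.)

8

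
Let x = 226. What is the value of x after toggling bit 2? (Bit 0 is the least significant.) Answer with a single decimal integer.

x = 11100010
bit 2 is currently 0; toggle it via x ^ (1 << 2) = x ^ 4
→ 11100110 = 230

230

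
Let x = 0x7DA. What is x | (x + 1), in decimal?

x = 11111011010 = 2010
x + 1 = 11111011011
OR    = 11111011011 = 2011
(x | (x + 1) sets the lowest cleared bit.)

2011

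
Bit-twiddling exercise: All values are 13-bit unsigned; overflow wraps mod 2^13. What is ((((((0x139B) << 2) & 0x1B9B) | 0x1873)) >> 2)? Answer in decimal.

0x139B = 1001110011011
→ << 2 (mod 2^13) → 0111001101100 = 3692
0x1B9B = 1101110011011
→ & → 0101000001000 = 2568
0x1873 = 1100001110011
→ | → 1101001111011 = 6779
→ >> 2 → 0011010011110 = 1694

1694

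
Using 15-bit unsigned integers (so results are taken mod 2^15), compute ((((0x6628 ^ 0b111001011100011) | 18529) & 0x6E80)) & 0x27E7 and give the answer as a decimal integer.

0x6628 = 110011000101000
0b111001011100011 = 111001011100011
→ ^ → 001010011001011 = 5323
18529 = 100100001100001
→ | → 101110011101011 = 23787
0x6E80 = 110111010000000
→ & → 100110010000000 = 19584
0x27E7 = 010011111100111
→ & → 000010010000000 = 1152

1152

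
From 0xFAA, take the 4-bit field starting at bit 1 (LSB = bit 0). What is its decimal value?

5

v = 111110101010
Shift right by 1: 11111010101
Mask low 4 bits: 0101 = 5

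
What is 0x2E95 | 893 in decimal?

12285

0x2E95 = 10111010010101
893 = 00001101111101
 OR → 10111111111101 = 12285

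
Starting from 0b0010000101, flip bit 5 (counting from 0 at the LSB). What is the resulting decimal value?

165

x = 0010000101
bit 5 is currently 0; toggle it via x ^ (1 << 5) = x ^ 32
→ 0010100101 = 165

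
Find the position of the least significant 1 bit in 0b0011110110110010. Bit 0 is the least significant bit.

0b0011110110110010 = 11110110110010
Trailing zeros: 1, so the lowest set bit is bit 1 (value 2).

1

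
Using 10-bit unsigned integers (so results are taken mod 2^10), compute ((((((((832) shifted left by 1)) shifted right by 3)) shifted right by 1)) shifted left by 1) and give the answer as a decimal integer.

832 = 1101000000
→ shifted left by 1 (mod 2^10) → 1010000000 = 640
→ shifted right by 3 → 0001010000 = 80
→ shifted right by 1 → 0000101000 = 40
→ shifted left by 1 (mod 2^10) → 0001010000 = 80

80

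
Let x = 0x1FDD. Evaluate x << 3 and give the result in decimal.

0x1FDD = 0001111111011101
shift left by 3 → 1111111011101000 = 65256
(equivalently, 8157 × 2^3 = 8157 × 8)

65256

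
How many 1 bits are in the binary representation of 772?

772 = 1100000100
Count the 1s: 1 + 1 + 1 = 3

3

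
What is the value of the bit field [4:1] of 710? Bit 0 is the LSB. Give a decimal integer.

v = 001011000110
Shift right by 1: 00101100011
Mask low 4 bits: 0011 = 3

3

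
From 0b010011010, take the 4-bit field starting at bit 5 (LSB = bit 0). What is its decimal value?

v = 010011010
Shift right by 5: 0100
Mask low 4 bits: 0100 = 4

4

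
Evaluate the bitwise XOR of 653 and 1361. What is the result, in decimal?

653 = 01010001101
1361 = 10101010001
XOR → 11111011100 = 2012

2012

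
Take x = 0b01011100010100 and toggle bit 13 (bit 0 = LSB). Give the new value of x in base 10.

x = 01011100010100
bit 13 is currently 0; toggle it via x ^ (1 << 13) = x ^ 8192
→ 11011100010100 = 14100

14100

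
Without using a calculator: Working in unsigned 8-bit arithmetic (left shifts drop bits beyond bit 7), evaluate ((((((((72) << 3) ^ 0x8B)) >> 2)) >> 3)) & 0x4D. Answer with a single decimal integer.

4

72 = 01001000
→ << 3 (mod 2^8) → 01000000 = 64
0x8B = 10001011
→ ^ → 11001011 = 203
→ >> 2 → 00110010 = 50
→ >> 3 → 00000110 = 6
0x4D = 01001101
→ & → 00000100 = 4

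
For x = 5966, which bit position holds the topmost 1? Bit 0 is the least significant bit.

5966 = 1011101001110
The topmost 1 is at position 12 (since 2^12 = 4096 ≤ 5966 < 8192).

12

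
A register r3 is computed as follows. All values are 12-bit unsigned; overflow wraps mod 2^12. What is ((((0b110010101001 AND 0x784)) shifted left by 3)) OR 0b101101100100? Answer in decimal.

3940

0b110010101001 = 110010101001
0x784 = 011110000100
→ AND → 010010000000 = 1152
→ shifted left by 3 (mod 2^12) → 010000000000 = 1024
0b101101100100 = 101101100100
→ OR → 111101100100 = 3940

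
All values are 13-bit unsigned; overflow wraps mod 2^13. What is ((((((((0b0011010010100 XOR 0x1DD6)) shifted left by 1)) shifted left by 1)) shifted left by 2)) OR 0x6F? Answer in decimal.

0b0011010010100 = 0011010010100
0x1DD6 = 1110111010110
→ XOR → 1101101000010 = 6978
→ shifted left by 1 (mod 2^13) → 1011010000100 = 5764
→ shifted left by 1 (mod 2^13) → 0110100001000 = 3336
→ shifted left by 2 (mod 2^13) → 1010000100000 = 5152
0x6F = 0000001101111
→ OR → 1010001101111 = 5231

5231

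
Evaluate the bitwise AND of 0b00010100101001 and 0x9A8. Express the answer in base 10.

a = 010100101001
0x9A8 = 100110101000
AND → 000100101000 = 296

296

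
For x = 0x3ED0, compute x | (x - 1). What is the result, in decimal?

16095

x = 11111011010000 = 16080
x - 1 = 11111011001111
OR    = 11111011011111 = 16095
(x | (x - 1) sets all bits below the lowest set bit.)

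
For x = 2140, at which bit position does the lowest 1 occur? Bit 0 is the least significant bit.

2

2140 = 100001011100
Trailing zeros: 2, so the lowest set bit is bit 2 (value 4).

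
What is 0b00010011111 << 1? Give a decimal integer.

x = 010011111
shift left by 1 → 100111110 = 318
(equivalently, 159 × 2^1 = 159 × 2)

318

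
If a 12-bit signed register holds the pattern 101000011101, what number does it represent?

-1507

pattern = 101000011101 (MSB is 1 ⇒ negative)
Invert: 010111100010, add 1 → 010111100011 = 1507, so the value is -1507.
(Equivalently: 2589 - 2^12 = 2589 - 4096 = -1507.)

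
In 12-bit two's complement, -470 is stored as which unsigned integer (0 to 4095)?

470 in 12 bits: 000111010110
Invert: 111000101001
Add 1:  111000101010 = 3626
(Check: 2^12 - 470 = 4096 - 470 = 3626.)

3626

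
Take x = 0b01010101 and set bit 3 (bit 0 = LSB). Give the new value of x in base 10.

93

x = 01010101
bit 3 is currently 0; set it via x | (1 << 3) = x | 8
→ 01011101 = 93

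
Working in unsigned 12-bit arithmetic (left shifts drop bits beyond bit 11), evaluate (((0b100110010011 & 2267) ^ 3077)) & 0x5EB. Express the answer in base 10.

0b100110010011 = 100110010011
2267 = 100011011011
→ & → 100010010011 = 2195
3077 = 110000000101
→ ^ → 010010010110 = 1174
0x5EB = 010111101011
→ & → 010010000010 = 1154

1154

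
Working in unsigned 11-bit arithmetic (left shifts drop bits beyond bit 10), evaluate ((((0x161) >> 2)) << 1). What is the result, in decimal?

176

0x161 = 00101100001
→ >> 2 → 00001011000 = 88
→ << 1 (mod 2^11) → 00010110000 = 176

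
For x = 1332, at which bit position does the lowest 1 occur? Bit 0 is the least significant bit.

2

1332 = 10100110100
Trailing zeros: 2, so the lowest set bit is bit 2 (value 4).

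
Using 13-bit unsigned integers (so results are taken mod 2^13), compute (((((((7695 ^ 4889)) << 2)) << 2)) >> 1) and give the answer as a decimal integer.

2224

7695 = 1111000001111
4889 = 1001100011001
→ ^ → 0110100010110 = 3350
→ << 2 (mod 2^13) → 1010001011000 = 5208
→ << 2 (mod 2^13) → 1000101100000 = 4448
→ >> 1 → 0100010110000 = 2224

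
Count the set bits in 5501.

9

5501 = 1010101111101
Count the 1s: 1 + 1 + 1 + 1 + 1 + 1 + 1 + 1 + 1 = 9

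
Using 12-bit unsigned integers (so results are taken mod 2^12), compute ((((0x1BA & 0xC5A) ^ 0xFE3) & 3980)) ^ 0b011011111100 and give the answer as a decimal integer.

0x1BA = 000110111010
0xC5A = 110001011010
→ & → 000000011010 = 26
0xFE3 = 111111100011
→ ^ → 111111111001 = 4089
3980 = 111110001100
→ & → 111110001000 = 3976
0b011011111100 = 011011111100
→ ^ → 100101110100 = 2420

2420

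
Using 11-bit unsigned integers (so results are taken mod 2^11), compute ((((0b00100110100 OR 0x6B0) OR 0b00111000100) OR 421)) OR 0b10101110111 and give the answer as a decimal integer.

2039

0b00100110100 = 00100110100
0x6B0 = 11010110000
→ OR → 11110110100 = 1972
0b00111000100 = 00111000100
→ OR → 11111110100 = 2036
421 = 00110100101
→ OR → 11111110101 = 2037
0b10101110111 = 10101110111
→ OR → 11111110111 = 2039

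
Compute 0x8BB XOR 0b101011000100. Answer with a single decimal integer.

0x8BB = 100010111011
b = 101011000100
XOR → 001001111111 = 639

639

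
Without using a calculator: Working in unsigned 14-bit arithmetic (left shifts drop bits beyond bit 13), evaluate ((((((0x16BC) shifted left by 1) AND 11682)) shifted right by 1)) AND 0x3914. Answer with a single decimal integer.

0x16BC = 01011010111100
→ shifted left by 1 (mod 2^14) → 10110101111000 = 11640
11682 = 10110110100010
→ AND → 10110100100000 = 11552
→ shifted right by 1 → 01011010010000 = 5776
0x3914 = 11100100010100
→ AND → 01000000010000 = 4112

4112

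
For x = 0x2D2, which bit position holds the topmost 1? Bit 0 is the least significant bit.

9

0x2D2 = 1011010010
The topmost 1 is at position 9 (since 2^9 = 512 ≤ 722 < 1024).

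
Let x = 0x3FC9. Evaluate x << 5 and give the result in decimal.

522528

0x3FC9 = 0000011111111001001
shift left by 5 → 1111111100100100000 = 522528
(equivalently, 16329 × 2^5 = 16329 × 32)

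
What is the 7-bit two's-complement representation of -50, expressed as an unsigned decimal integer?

78

50 in 7 bits: 0110010
Invert: 1001101
Add 1:  1001110 = 78
(Check: 2^7 - 50 = 128 - 50 = 78.)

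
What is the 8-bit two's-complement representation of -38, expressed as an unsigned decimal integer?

38 in 8 bits: 00100110
Invert: 11011001
Add 1:  11011010 = 218
(Check: 2^8 - 38 = 256 - 38 = 218.)

218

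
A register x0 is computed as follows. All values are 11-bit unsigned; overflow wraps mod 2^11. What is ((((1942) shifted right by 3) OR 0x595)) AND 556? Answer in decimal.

36

1942 = 11110010110
→ shifted right by 3 → 00011110010 = 242
0x595 = 10110010101
→ OR → 10111110111 = 1527
556 = 01000101100
→ AND → 00000100100 = 36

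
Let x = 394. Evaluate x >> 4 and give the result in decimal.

394 = 110001010
shift right by 4 → 000011000 = 24
(equivalently, floor(394 / 16))

24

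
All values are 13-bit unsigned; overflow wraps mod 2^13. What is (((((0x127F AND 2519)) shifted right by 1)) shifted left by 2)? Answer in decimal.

172

0x127F = 1001001111111
2519 = 0100111010111
→ AND → 0000001010111 = 87
→ shifted right by 1 → 0000000101011 = 43
→ shifted left by 2 (mod 2^13) → 0000010101100 = 172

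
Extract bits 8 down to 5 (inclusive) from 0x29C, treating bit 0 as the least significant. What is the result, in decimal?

v = 01010011100
Shift right by 5: 010100
Mask low 4 bits: 0100 = 4

4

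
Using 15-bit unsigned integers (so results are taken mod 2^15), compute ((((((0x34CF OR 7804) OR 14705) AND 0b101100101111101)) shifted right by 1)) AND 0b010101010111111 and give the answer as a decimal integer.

2238

0x34CF = 011010011001111
7804 = 001111001111100
→ OR → 011111011111111 = 16127
14705 = 011100101110001
→ OR → 011111111111111 = 16383
0b101100101111101 = 101100101111101
→ AND → 001100101111101 = 6525
→ shifted right by 1 → 000110010111110 = 3262
0b010101010111111 = 010101010111111
→ AND → 000100010111110 = 2238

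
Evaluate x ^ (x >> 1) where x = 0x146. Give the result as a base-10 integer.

x = 101000110 = 326
x>>1 = 010100011
XOR  = 111100101 = 485
(x ^ (x >> 1) gives the standard binary-reflected Gray code of x.)

485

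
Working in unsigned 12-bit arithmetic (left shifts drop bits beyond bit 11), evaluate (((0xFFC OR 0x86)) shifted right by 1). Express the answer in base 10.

2047

0xFFC = 111111111100
0x86 = 000010000110
→ OR → 111111111110 = 4094
→ shifted right by 1 → 011111111111 = 2047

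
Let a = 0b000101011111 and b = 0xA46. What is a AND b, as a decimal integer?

a = 000101011111
0xA46 = 101001000110
AND → 000001000110 = 70

70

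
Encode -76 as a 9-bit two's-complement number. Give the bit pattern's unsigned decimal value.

76 in 9 bits: 001001100
Invert: 110110011
Add 1:  110110100 = 436
(Check: 2^9 - 76 = 512 - 76 = 436.)

436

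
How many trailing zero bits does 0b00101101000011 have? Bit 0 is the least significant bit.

0b00101101000011 = 101101000011
Trailing zeros: 0, so the lowest set bit is bit 0 (value 1).

0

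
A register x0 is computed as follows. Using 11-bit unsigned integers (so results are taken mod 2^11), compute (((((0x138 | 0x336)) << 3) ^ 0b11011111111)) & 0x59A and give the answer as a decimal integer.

1290

0x138 = 00100111000
0x336 = 01100110110
→ | → 01100111110 = 830
→ << 3 (mod 2^11) → 00111110000 = 496
0b11011111111 = 11011111111
→ ^ → 11100001111 = 1807
0x59A = 10110011010
→ & → 10100001010 = 1290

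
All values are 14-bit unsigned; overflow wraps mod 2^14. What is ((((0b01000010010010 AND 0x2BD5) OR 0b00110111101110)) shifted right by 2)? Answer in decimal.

895

0b01000010010010 = 01000010010010
0x2BD5 = 10101111010101
→ AND → 00000010010000 = 144
0b00110111101110 = 00110111101110
→ OR → 00110111111110 = 3582
→ shifted right by 2 → 00001101111111 = 895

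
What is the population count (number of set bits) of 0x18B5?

0x18B5 = 1100010110101
Count the 1s: 1 + 1 + 1 + 1 + 1 + 1 + 1 = 7

7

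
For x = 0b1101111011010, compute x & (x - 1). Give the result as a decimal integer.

x = 1101111011010 = 7130
x - 1 = 1101111011001
AND   = 1101111011000 = 7128
(x & (x - 1) clears the lowest set bit of x.)

7128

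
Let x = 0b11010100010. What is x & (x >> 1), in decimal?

512

x = 11010100010 = 1698
x>>1 = 01101010001
AND  = 01000000000 = 512
(x & (x >> 1) has a 1 wherever x has two consecutive 1 bits.)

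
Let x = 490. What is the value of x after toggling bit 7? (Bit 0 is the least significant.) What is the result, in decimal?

x = 00111101010
bit 7 is currently 1; toggle it via x ^ (1 << 7) = x ^ 128
→ 00101101010 = 362

362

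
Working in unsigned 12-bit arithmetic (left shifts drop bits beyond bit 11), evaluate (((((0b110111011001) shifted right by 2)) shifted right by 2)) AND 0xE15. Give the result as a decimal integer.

21

0b110111011001 = 110111011001
→ shifted right by 2 → 001101110110 = 886
→ shifted right by 2 → 000011011101 = 221
0xE15 = 111000010101
→ AND → 000000010101 = 21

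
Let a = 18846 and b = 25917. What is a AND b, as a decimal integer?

18846 = 100100110011110
25917 = 110010100111101
AND → 100000100011100 = 16668

16668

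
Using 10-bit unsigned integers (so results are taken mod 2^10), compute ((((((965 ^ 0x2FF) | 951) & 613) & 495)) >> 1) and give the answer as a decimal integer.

965 = 1111000101
0x2FF = 1011111111
→ ^ → 0100111010 = 314
951 = 1110110111
→ | → 1110111111 = 959
613 = 1001100101
→ & → 1000100101 = 549
495 = 0111101111
→ & → 0000100101 = 37
→ >> 1 → 0000010010 = 18

18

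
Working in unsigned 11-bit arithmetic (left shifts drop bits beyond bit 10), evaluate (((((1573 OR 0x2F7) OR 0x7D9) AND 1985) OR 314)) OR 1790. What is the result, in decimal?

1573 = 11000100101
0x2F7 = 01011110111
→ OR → 11011110111 = 1783
0x7D9 = 11111011001
→ OR → 11111111111 = 2047
1985 = 11111000001
→ AND → 11111000001 = 1985
314 = 00100111010
→ OR → 11111111011 = 2043
1790 = 11011111110
→ OR → 11111111111 = 2047

2047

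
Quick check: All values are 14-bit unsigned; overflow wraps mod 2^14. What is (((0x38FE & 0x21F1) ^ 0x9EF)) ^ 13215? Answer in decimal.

0x38FE = 11100011111110
0x21F1 = 10000111110001
→ & → 10000011110000 = 8432
0x9EF = 00100111101111
→ ^ → 10100100011111 = 10527
13215 = 11001110011111
→ ^ → 01101010000000 = 6784

6784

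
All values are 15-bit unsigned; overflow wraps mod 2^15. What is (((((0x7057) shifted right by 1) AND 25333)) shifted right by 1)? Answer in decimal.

4112

0x7057 = 111000001010111
→ shifted right by 1 → 011100000101011 = 14379
25333 = 110001011110101
→ AND → 010000000100001 = 8225
→ shifted right by 1 → 001000000010000 = 4112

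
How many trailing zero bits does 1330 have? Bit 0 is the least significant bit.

1330 = 10100110010
Trailing zeros: 1, so the lowest set bit is bit 1 (value 2).

1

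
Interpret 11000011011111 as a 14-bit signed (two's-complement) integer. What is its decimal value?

-3873

pattern = 11000011011111 (MSB is 1 ⇒ negative)
Invert: 00111100100000, add 1 → 00111100100001 = 3873, so the value is -3873.
(Equivalently: 12511 - 2^14 = 12511 - 16384 = -3873.)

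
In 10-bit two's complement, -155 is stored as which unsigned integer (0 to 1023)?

155 in 10 bits: 0010011011
Invert: 1101100100
Add 1:  1101100101 = 869
(Check: 2^10 - 155 = 1024 - 155 = 869.)

869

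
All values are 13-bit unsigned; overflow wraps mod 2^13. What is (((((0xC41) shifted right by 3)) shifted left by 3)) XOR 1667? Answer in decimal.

2755

0xC41 = 0110001000001
→ shifted right by 3 → 0000110001000 = 392
→ shifted left by 3 (mod 2^13) → 0110001000000 = 3136
1667 = 0011010000011
→ XOR → 0101011000011 = 2755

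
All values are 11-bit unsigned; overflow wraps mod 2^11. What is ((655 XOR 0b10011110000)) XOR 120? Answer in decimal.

655 = 01010001111
0b10011110000 = 10011110000
→ XOR → 11001111111 = 1663
120 = 00001111000
→ XOR → 11000000111 = 1543

1543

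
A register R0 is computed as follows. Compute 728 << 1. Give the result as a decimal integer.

728 = 01011011000
shift left by 1 → 10110110000 = 1456
(equivalently, 728 × 2^1 = 728 × 2)

1456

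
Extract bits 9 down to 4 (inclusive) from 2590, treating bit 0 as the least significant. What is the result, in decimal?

v = 0101000011110
Shift right by 4: 010100001
Mask low 6 bits: 100001 = 33

33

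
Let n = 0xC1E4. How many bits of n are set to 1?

7

0xC1E4 = 1100000111100100
Count the 1s: 1 + 1 + 1 + 1 + 1 + 1 + 1 = 7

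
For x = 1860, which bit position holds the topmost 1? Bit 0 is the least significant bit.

1860 = 11101000100
The topmost 1 is at position 10 (since 2^10 = 1024 ≤ 1860 < 2048).

10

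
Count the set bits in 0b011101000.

4

n = 11101000
Count the 1s: 1 + 1 + 1 + 1 = 4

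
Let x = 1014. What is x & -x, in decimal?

x = 1111110110 = 1014
-x (two's complement) = …0000001010
AND   = 0000000010 = 2
(x & -x isolates the lowest set bit of x.)

2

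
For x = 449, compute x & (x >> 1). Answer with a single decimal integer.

x = 111000001 = 449
x>>1 = 011100000
AND  = 011000000 = 192
(x & (x >> 1) has a 1 wherever x has two consecutive 1 bits.)

192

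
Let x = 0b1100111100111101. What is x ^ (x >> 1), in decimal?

43171

x = 1100111100111101 = 53053
x>>1 = 0110011110011110
XOR  = 1010100010100011 = 43171
(x ^ (x >> 1) gives the standard binary-reflected Gray code of x.)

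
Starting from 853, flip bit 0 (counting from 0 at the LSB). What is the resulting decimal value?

x = 01101010101
bit 0 is currently 1; toggle it via x ^ (1 << 0) = x ^ 1
→ 01101010100 = 852

852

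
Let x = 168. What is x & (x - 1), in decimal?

x = 10101000 = 168
x - 1 = 10100111
AND   = 10100000 = 160
(x & (x - 1) clears the lowest set bit of x.)

160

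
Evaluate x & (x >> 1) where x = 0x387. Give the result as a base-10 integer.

387

x = 1110000111 = 903
x>>1 = 0111000011
AND  = 0110000011 = 387
(x & (x >> 1) has a 1 wherever x has two consecutive 1 bits.)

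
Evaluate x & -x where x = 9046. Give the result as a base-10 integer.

x = 10001101010110 = 9046
-x (two's complement) = …01110010101010
AND   = 00000000000010 = 2
(x & -x isolates the lowest set bit of x.)

2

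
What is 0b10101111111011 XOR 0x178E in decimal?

15477

a = 10101111111011
0x178E = 01011110001110
XOR → 11110001110101 = 15477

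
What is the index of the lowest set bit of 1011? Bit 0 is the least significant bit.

0

1011 = 1111110011
Trailing zeros: 0, so the lowest set bit is bit 0 (value 1).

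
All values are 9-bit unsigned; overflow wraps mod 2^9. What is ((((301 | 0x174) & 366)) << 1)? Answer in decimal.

216

301 = 100101101
0x174 = 101110100
→ | → 101111101 = 381
366 = 101101110
→ & → 101101100 = 364
→ << 1 (mod 2^9) → 011011000 = 216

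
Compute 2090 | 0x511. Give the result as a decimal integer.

2090 = 100000101010
0x511 = 010100010001
 OR → 110100111011 = 3387

3387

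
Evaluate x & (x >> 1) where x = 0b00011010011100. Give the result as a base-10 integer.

524

x = 11010011100 = 1692
x>>1 = 01101001110
AND  = 01000001100 = 524
(x & (x >> 1) has a 1 wherever x has two consecutive 1 bits.)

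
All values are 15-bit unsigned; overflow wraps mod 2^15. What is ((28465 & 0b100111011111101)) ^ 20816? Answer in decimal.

8033

28465 = 110111100110001
0b100111011111101 = 100111011111101
→ & → 100111000110001 = 20017
20816 = 101000101010000
→ ^ → 001111101100001 = 8033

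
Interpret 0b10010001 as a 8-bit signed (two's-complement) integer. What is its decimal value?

-111

pattern = 10010001 (MSB is 1 ⇒ negative)
Invert: 01101110, add 1 → 01101111 = 111, so the value is -111.
(Equivalently: 145 - 2^8 = 145 - 256 = -111.)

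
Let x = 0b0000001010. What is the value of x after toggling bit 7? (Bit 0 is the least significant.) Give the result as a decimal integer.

x = 0000001010
bit 7 is currently 0; toggle it via x ^ (1 << 7) = x ^ 128
→ 0010001010 = 138

138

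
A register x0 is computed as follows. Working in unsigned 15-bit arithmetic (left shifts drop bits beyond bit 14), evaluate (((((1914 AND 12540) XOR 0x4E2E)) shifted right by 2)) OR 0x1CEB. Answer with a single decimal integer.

1914 = 000011101111010
12540 = 011000011111100
→ AND → 000000001111000 = 120
0x4E2E = 100111000101110
→ XOR → 100111001010110 = 20054
→ shifted right by 2 → 001001110010101 = 5013
0x1CEB = 001110011101011
→ OR → 001111111111111 = 8191

8191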